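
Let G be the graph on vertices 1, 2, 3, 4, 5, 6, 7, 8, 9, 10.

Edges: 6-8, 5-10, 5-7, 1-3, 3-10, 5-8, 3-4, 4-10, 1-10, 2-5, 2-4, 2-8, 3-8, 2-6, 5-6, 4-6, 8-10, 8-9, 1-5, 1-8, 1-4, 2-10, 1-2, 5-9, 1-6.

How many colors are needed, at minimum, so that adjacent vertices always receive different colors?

1, 2, 5, 6, 8 form a clique, so at least 5 colors are needed.
5 colors suffice: color a → {4, 7, 8}; color b → {1, 9}; color c → {3, 5}; color d → {6, 10}; color e → {2}. No two adjacent vertices share a color.

5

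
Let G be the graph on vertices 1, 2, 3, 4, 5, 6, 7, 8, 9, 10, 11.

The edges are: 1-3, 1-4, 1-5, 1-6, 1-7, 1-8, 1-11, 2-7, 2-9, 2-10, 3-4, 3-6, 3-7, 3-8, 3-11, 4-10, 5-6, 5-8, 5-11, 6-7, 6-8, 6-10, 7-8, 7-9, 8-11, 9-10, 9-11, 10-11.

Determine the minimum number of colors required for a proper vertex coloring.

1, 3, 6, 7, 8 form a clique, so at least 5 colors are needed.
One proper 5-coloring: 1=red, 2=yellow, 3=green, 4=blue, 5=green, 6=yellow, 7=blue, 8=purple, 9=green, 10=red, 11=blue. No two adjacent vertices share a color.

5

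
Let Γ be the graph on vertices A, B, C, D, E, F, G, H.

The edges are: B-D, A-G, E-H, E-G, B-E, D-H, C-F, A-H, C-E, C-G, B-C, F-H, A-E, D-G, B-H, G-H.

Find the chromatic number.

4

A, E, G, H form a clique, so at least 4 colors are needed.
One proper 4-coloring: A=4, B=3, C=1, D=2, E=2, F=2, G=3, H=1. No two adjacent vertices share a color.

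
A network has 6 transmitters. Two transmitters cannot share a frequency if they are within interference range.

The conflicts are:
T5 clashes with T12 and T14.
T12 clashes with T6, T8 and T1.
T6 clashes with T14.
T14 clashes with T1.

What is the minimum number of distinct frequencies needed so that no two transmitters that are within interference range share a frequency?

T12 and T1 conflict, so at least 2 frequencies are needed.
2 frequencies suffice: frequency 1 → {T12, T14}; frequency 2 → {T5, T6, T8, T1}. No two conflicting transmitters share a frequency.

2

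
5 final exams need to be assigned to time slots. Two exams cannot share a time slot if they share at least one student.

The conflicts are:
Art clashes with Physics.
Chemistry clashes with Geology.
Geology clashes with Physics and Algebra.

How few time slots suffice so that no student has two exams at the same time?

2

Geology and Algebra conflict, so at least 2 time slots are needed.
2 time slots suffice: Art=1, Chemistry=2, Geology=1, Physics=2, Algebra=2. No two conflicting exams share a time slot.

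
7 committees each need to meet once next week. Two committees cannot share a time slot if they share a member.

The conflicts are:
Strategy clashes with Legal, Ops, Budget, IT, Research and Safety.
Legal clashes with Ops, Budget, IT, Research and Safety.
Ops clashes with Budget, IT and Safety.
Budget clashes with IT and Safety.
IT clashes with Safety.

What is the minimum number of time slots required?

Strategy, Legal, Ops, Budget, IT, Safety are mutually in conflict, so at least 6 time slots are needed.
Using 6 time slots: Strategy=2, Legal=1, Ops=3, Budget=4, IT=6, Research=3, Safety=5. Each listed conflict is separated.

6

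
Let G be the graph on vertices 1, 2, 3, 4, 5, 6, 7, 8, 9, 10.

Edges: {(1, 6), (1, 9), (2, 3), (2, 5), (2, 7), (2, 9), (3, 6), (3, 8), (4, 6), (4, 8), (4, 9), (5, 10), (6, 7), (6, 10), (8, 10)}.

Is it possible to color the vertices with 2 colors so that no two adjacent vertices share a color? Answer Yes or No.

No

The cycle 5-2-7-6-10-5 has odd length 5, so it cannot be 2-colored; at least 3 colors are needed.
So 2 colors are not enough.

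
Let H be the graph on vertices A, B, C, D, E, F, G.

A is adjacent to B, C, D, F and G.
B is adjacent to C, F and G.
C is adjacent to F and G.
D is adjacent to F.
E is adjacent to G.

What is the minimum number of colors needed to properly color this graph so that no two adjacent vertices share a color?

A, B, C, F are mutually adjacent (a clique of size 4), so at least 4 colors are needed.
A valid assignment using 4 colors: A=red, B=blue, C=green, D=blue, E=red, F=yellow, G=yellow. No two adjacent vertices share a color.

4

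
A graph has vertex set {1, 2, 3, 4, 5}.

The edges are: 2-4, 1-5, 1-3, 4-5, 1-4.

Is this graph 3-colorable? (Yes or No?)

Yes

The chromatic number is 3. 1, 4, 5 form a triangle, so at least 3 colors are needed.
3 colors suffice: 1=b, 2=b, 3=a, 4=a, 5=c.
That is already a proper 3-coloring.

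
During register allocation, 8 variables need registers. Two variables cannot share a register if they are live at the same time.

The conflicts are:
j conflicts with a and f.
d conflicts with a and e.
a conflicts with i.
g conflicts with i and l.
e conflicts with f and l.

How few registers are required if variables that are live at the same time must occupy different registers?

3

The cycle f-e-d-a-j-f has odd length 5, so it cannot be 2-colored; at least 3 registers are needed.
3 registers suffice: j=2, d=2, a=1, g=1, e=1, f=3, i=2, l=2. No two conflicting variables share a register.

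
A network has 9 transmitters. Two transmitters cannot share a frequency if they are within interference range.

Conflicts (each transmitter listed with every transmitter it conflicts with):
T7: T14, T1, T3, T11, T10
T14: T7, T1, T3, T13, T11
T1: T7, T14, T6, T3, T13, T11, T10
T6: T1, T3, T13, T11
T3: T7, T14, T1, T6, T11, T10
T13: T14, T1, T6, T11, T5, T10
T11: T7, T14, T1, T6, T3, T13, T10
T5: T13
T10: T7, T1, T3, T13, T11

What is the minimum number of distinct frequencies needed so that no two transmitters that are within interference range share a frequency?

5

T7, T1, T3, T11, T10 pairwise conflict, so at least 5 frequencies are needed.
5 frequencies suffice: frequency 1 → {T11, T5}; frequency 2 → {T1}; frequency 3 → {T3, T13}; frequency 4 → {T14, T6, T10}; frequency 5 → {T7}. No two conflicting transmitters share a frequency.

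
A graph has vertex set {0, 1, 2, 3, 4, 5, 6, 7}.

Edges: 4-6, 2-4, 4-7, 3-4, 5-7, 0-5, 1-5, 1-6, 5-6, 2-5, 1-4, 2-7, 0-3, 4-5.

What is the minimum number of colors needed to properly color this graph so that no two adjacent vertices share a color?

1, 4, 5, 6 are pairwise adjacent (a clique of size 4), so at least 4 colors are needed.
A valid assignment using 4 colors: 0=b, 1=c, 2=d, 3=a, 4=b, 5=a, 6=d, 7=c. Each edge has distinct colors on its endpoints.

4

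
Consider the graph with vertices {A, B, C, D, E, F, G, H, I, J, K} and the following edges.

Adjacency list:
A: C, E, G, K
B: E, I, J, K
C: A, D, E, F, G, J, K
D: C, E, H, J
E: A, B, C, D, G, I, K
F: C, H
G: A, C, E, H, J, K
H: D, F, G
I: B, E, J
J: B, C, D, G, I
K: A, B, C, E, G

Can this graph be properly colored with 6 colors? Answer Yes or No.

The chromatic number is 5. A, C, E, G, K are mutually adjacent (a clique of size 5), so at least 5 colors are needed.
5 colors suffice: color 1 → {E, H, J}; color 2 → {B, C}; color 3 → {D, F, G, I}; color 4 → {K}; color 5 → {A}.
Since 6 ≥ 5, a proper 6-coloring certainly exists.

Yes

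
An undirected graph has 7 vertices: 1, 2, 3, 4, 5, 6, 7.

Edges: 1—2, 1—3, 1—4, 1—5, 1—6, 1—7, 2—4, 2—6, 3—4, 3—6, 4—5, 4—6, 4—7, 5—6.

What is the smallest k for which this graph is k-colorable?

1, 2, 4, 6 are pairwise adjacent (a clique of size 4), so at least 4 colors are needed.
4 colors suffice: color red → {1}; color blue → {4}; color green → {6, 7}; color yellow → {2, 3, 5}. Every edge joins two different colors.

4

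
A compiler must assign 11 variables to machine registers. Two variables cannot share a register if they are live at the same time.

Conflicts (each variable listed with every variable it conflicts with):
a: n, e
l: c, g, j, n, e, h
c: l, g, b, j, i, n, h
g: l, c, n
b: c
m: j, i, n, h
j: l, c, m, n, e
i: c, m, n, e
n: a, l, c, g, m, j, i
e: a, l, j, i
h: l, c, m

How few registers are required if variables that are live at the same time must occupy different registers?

l, c, j, n are mutually in conflict, so at least 4 registers are needed.
4 registers suffice: register 1 → {b, n, e, h}; register 2 → {a, c, m}; register 3 → {l, i}; register 4 → {g, j}. Each listed conflict is separated.

4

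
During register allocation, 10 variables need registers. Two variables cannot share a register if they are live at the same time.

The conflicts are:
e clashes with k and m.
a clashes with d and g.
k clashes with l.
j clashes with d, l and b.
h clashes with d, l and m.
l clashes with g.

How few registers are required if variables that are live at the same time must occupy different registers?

3

The cycle h-m-e-k-l-h has odd length 5, so it cannot be 2-colored; at least 3 registers are needed.
3 registers suffice: register 1 → {e, d, l, b}; register 2 → {k, j, h, g}; register 3 → {a, m}. Every pair that conflicts lands in different registers.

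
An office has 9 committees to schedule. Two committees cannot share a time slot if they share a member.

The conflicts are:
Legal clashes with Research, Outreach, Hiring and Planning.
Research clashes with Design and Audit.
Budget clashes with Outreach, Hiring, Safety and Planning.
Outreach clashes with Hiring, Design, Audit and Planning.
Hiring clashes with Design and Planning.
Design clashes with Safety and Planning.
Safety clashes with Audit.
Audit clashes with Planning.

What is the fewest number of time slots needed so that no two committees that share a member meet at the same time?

4

Outreach, Hiring, Design, Planning all conflict with each other, so at least 4 time slots are needed.
Using 4 time slots: Legal=4, Research=1, Budget=4, Outreach=2, Hiring=3, Design=4, Safety=1, Audit=3, Planning=1. Every pair that conflicts lands in different time slots.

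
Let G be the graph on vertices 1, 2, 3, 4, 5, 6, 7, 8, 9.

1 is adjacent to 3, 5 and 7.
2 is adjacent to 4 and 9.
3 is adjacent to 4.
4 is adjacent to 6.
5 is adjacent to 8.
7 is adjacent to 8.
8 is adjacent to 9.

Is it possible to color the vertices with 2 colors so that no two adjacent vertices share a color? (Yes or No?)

No

The cycle 3-1-5-8-9-2-4-3 has odd length 7, so it cannot be 2-colored; at least 3 colors are needed.
So 2 colors are not enough.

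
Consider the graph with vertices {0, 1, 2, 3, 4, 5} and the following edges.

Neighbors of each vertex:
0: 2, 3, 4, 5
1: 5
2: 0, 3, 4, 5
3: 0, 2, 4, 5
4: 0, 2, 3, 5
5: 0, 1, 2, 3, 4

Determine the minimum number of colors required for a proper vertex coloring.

5

0, 2, 3, 4, 5 are mutually adjacent (a clique of size 5), so at least 5 colors are needed.
A valid assignment using 5 colors: 0=yellow, 1=blue, 2=green, 3=purple, 4=blue, 5=red. No two adjacent vertices share a color.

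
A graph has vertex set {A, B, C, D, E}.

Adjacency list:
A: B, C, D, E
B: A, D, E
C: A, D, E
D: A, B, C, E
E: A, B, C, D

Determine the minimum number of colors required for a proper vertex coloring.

4

A, C, D, E are pairwise adjacent (a clique of size 4), so at least 4 colors are needed.
A valid assignment using 4 colors: A=1, B=4, C=4, D=2, E=3. No two adjacent vertices share a color.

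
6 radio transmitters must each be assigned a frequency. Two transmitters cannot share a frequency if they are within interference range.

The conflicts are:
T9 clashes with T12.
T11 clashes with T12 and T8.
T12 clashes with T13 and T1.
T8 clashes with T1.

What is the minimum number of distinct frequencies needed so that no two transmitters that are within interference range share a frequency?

2

T8 and T1 conflict, so at least 2 frequencies are needed.
2 frequencies suffice: T9=2, T11=2, T12=1, T8=1, T13=2, T1=2. No two conflicting transmitters share a frequency.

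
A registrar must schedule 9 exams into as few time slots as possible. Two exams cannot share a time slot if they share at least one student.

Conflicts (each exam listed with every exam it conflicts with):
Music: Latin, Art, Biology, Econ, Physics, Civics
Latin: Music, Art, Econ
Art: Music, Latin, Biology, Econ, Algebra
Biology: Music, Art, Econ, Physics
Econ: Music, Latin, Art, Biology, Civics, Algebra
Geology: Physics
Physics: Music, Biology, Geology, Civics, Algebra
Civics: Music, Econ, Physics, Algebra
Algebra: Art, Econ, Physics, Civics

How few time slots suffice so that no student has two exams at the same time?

4

Music, Latin, Art, Econ are mutually in conflict, so at least 4 time slots are needed.
4 time slots suffice: time slot 1 → {Econ, Physics}; time slot 2 → {Music, Geology, Algebra}; time slot 3 → {Art, Civics}; time slot 4 → {Latin, Biology}. Every pair that conflicts lands in different time slots.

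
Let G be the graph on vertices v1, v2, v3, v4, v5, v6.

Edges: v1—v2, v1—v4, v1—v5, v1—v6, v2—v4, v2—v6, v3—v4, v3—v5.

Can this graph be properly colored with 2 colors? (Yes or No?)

v1, v2, v4 are pairwise adjacent, so at least 3 colors are needed.
So 2 colors are not enough.

No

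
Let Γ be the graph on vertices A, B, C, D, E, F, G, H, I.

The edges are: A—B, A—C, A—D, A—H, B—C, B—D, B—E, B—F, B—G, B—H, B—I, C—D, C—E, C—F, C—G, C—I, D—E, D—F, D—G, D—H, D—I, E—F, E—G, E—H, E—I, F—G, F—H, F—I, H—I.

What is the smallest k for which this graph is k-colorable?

6

B, D, E, F, H, I form a clique, so at least 6 colors are needed.
One proper 6-coloring: A=4, B=2, C=3, D=1, E=5, F=4, G=6, H=3, I=6. Each edge has distinct colors on its endpoints.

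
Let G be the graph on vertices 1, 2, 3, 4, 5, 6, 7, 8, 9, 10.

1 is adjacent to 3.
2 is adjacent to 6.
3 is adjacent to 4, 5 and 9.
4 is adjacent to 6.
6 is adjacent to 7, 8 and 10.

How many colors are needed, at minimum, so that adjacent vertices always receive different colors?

2 and 6 are adjacent, so at least 2 colors are needed.
2 colors suffice: 1=b, 2=b, 3=a, 4=b, 5=b, 6=a, 7=b, 8=b, 9=b, 10=b. Every edge joins two different colors.

2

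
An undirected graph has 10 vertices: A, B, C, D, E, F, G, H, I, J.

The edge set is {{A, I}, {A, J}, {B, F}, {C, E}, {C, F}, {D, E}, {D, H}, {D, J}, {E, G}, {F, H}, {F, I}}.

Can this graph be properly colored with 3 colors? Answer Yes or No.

Yes

The chromatic number is 3. The cycle H-D-E-C-F-H has odd length 5, so it cannot be 2-colored; at least 3 colors are needed.
3 colors suffice: color 1 → {E, F, J}; color 2 → {B, C, D, G, I}; color 3 → {A, H}.
That is already a proper 3-coloring.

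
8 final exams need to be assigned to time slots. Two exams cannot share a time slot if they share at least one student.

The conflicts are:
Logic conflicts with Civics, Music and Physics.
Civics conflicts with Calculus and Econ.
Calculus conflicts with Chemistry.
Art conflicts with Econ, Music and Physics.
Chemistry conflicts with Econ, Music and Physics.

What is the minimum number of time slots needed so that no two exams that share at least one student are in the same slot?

3

The cycle Music-Logic-Civics-Econ-Chemistry-Music has odd length 5, so it cannot be 2-colored; at least 3 time slots are needed.
3 time slots suffice: time slot 1 → {Civics, Art, Chemistry}; time slot 2 → {Calculus, Econ, Music, Physics}; time slot 3 → {Logic}. Every pair that conflicts lands in different time slots.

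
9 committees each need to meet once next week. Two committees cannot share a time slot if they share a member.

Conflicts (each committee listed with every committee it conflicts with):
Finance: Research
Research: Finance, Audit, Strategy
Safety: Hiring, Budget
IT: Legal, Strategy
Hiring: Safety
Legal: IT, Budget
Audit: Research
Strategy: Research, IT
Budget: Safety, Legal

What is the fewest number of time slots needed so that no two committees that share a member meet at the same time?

Legal and Budget conflict, so at least 2 time slots are needed.
2 time slots suffice: time slot 1 → {Research, IT, Hiring, Budget}; time slot 2 → {Finance, Safety, Legal, Audit, Strategy}. Every pair that conflicts lands in different time slots.

2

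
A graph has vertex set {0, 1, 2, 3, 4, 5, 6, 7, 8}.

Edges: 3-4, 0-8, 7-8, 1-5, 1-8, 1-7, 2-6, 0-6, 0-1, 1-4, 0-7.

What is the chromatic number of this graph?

4

0, 1, 7, 8 form a clique, so at least 4 colors are needed.
4 colors suffice: color a → {1, 3, 6}; color b → {0, 2, 4, 5}; color c → {7}; color d → {8}. Each edge has distinct colors on its endpoints.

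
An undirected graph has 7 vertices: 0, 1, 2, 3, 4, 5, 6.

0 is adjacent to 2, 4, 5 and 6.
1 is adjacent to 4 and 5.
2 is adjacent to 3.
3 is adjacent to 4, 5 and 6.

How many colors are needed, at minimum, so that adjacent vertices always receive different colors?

3 and 6 are adjacent, so at least 2 colors are needed.
One proper 2-coloring: 0=red, 1=red, 2=blue, 3=red, 4=blue, 5=blue, 6=blue. No two adjacent vertices share a color.

2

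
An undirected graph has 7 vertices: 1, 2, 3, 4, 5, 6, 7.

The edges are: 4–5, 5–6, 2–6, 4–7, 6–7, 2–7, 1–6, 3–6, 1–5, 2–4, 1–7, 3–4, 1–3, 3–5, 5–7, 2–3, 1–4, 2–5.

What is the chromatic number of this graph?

2, 5, 6, 7 form a clique, so at least 4 colors are needed.
A valid assignment using 4 colors: 1=blue, 2=blue, 3=green, 4=yellow, 5=red, 6=yellow, 7=green. No two adjacent vertices share a color.

4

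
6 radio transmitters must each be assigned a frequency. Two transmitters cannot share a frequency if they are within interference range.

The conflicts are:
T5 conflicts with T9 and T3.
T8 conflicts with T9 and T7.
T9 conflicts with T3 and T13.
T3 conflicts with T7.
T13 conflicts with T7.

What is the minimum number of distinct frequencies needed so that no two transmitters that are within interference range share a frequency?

T5, T9, T3 pairwise conflict, so at least 3 frequencies are needed.
Using 3 frequencies: T5=3, T8=2, T9=1, T3=2, T13=2, T7=1. Each listed conflict is separated.

3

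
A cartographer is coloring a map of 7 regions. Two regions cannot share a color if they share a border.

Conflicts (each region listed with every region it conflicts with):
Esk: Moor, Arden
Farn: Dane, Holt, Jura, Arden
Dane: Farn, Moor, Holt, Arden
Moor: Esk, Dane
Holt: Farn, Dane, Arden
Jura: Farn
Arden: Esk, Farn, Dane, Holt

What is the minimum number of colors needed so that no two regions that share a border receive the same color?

4

Farn, Dane, Holt, Arden pairwise conflict, so at least 4 colors are needed.
One proper 4-coloring: Esk=1, Farn=2, Dane=1, Moor=2, Holt=4, Jura=1, Arden=3. Each listed conflict is separated.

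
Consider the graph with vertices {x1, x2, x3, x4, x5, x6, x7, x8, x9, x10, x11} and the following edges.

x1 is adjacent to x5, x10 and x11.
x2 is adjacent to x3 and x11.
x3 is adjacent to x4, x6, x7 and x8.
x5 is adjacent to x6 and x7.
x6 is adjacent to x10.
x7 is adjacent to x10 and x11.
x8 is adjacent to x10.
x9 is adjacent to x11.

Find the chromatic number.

x3 and x4 are adjacent, so at least 2 colors are needed.
A valid assignment using 2 colors: x1=2, x2=2, x3=1, x4=2, x5=1, x6=2, x7=2, x8=2, x9=2, x10=1, x11=1. Each edge has distinct colors on its endpoints.

2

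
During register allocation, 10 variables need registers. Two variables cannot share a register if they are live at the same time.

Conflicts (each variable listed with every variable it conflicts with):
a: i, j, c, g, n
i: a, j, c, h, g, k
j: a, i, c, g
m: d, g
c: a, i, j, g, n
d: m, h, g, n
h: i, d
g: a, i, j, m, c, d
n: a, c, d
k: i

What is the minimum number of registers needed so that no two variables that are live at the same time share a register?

5

a, i, j, c, g all conflict with each other, so at least 5 registers are needed.
5 registers suffice: register 1 → {i, d}; register 2 → {h, g, n, k}; register 3 → {m, c}; register 4 → {a}; register 5 → {j}. No two conflicting variables share a register.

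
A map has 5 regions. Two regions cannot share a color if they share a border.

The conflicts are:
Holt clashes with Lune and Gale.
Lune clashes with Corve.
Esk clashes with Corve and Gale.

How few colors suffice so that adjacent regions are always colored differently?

The cycle Lune-Corve-Esk-Gale-Holt-Lune has odd length 5, so it cannot be 2-colored; at least 3 colors are needed.
3 colors suffice: color 1 → {Holt, Esk}; color 2 → {Corve, Gale}; color 3 → {Lune}. Every pair that conflicts lands in different colors.

3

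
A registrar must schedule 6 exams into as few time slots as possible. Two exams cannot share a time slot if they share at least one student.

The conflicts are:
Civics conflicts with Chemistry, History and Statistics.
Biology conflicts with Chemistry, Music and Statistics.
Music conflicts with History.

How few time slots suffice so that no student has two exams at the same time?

3

The cycle History-Civics-Statistics-Biology-Music-History has odd length 5, so it cannot be 2-colored; at least 3 time slots are needed.
A valid assignment using 3 time slots: Civics=1, Biology=1, Chemistry=2, Music=2, History=3, Statistics=2. Every pair that conflicts lands in different time slots.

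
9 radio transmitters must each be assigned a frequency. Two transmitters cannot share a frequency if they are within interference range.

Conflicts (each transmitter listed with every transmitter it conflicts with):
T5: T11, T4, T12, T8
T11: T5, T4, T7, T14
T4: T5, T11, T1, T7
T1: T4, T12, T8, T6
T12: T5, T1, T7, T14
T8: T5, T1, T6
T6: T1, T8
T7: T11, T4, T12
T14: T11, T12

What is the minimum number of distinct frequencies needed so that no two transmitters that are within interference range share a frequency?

T5, T11, T4 all conflict with each other, so at least 3 frequencies are needed.
Using 3 frequencies: T5=2, T11=3, T4=1, T1=2, T12=1, T8=1, T6=3, T7=2, T14=2. No two conflicting transmitters share a frequency.

3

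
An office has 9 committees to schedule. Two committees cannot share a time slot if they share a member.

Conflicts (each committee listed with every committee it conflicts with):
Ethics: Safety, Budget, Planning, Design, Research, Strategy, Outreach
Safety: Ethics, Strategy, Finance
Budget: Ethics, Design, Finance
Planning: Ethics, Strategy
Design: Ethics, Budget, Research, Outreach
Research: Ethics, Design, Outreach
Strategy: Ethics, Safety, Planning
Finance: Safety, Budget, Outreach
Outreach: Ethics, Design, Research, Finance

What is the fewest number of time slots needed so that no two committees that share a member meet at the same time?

4

Ethics, Design, Research, Outreach pairwise conflict, so at least 4 time slots are needed.
4 time slots suffice: Ethics=1, Safety=2, Budget=2, Planning=2, Design=3, Research=4, Strategy=3, Finance=1, Outreach=2. No two conflicting committees share a time slot.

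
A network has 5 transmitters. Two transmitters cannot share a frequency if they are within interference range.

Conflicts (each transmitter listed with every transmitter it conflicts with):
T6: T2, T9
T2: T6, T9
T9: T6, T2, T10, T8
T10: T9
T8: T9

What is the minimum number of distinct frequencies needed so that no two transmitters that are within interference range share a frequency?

T6, T2, T9 are mutually in conflict, so at least 3 frequencies are needed.
A valid assignment using 3 frequencies: T6=3, T2=2, T9=1, T10=2, T8=2. No two conflicting transmitters share a frequency.

3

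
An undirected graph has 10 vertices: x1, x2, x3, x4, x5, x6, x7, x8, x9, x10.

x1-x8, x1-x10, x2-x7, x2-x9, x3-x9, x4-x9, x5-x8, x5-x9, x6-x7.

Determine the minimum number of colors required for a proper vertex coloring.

2

x4 and x9 are adjacent, so at least 2 colors are needed.
2 colors suffice: color 1 → {x7, x8, x9, x10}; color 2 → {x1, x2, x3, x4, x5, x6}. No two adjacent vertices share a color.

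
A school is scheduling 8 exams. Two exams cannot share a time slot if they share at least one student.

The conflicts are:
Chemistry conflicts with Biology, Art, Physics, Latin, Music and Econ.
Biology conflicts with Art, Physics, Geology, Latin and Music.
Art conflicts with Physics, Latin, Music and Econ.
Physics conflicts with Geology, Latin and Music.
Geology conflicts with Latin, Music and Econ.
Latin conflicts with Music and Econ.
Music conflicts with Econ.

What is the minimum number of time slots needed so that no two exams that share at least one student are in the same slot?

6

Chemistry, Biology, Art, Physics, Latin, Music all conflict with each other, so at least 6 time slots are needed.
A valid assignment using 6 time slots: Chemistry=4, Biology=5, Art=6, Physics=3, Geology=4, Latin=2, Music=1, Econ=3. No two conflicting exams share a time slot.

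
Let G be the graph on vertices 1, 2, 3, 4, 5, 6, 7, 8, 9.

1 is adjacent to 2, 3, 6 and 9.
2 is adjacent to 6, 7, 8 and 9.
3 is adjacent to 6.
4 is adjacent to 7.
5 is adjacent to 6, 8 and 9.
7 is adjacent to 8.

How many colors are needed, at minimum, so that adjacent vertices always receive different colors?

3

1, 3, 6 form a triangle, so at least 3 colors are needed.
3 colors suffice: 1=b, 2=a, 3=a, 4=a, 5=a, 6=c, 7=b, 8=c, 9=c. No two adjacent vertices share a color.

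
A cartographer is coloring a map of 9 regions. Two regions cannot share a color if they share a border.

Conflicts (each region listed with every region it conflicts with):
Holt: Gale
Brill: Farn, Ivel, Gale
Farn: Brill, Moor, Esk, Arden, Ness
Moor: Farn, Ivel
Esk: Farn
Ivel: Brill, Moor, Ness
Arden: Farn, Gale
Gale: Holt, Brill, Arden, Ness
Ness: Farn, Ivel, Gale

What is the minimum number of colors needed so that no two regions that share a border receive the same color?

Farn and Arden conflict, so at least 2 colors are needed.
2 colors suffice: Holt=2, Brill=2, Farn=1, Moor=2, Esk=2, Ivel=1, Arden=2, Gale=1, Ness=2. No two conflicting regions share a color.

2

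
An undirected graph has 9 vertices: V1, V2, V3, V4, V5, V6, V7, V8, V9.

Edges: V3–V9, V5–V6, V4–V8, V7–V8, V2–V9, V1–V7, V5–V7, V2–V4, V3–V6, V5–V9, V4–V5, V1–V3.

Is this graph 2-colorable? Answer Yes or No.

The cycle V6-V3-V1-V7-V5-V6 has odd length 5, so it cannot be 2-colored; at least 3 colors are needed.
So 2 colors are not enough.

No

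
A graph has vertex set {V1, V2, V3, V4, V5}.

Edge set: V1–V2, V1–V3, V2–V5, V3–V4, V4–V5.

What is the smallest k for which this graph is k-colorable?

The cycle V2-V5-V4-V3-V1-V2 has odd length 5, so it cannot be 2-colored; at least 3 colors are needed.
One proper 3-coloring: V1=1, V2=3, V3=2, V4=1, V5=2. Each edge has distinct colors on its endpoints.

3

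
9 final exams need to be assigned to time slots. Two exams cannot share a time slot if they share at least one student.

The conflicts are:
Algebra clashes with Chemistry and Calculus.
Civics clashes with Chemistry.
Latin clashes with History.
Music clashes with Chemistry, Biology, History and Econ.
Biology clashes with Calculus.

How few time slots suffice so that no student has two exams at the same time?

The cycle Algebra-Chemistry-Music-Biology-Calculus-Algebra has odd length 5, so it cannot be 2-colored; at least 3 time slots are needed.
3 time slots suffice: time slot 1 → {Algebra, Civics, Latin, Music}; time slot 2 → {Chemistry, Calculus, History, Econ}; time slot 3 → {Biology}. Each listed conflict is separated.

3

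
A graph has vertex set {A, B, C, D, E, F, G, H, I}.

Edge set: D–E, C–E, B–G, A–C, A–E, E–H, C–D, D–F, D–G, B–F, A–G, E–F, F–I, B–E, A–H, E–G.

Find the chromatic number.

D, E, F are pairwise adjacent, so at least 3 colors are needed.
A valid assignment using 3 colors: A=3, B=3, C=2, D=3, E=1, F=2, G=2, H=2, I=1. Each edge has distinct colors on its endpoints.

3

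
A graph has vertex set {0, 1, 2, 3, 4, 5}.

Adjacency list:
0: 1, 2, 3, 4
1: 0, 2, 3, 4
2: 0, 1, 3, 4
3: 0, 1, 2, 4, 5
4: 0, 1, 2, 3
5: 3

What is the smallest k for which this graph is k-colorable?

0, 1, 2, 3, 4 are pairwise adjacent (a clique of size 5), so at least 5 colors are needed.
5 colors suffice: color a → {3}; color b → {2, 5}; color c → {4}; color d → {0}; color e → {1}. Every edge joins two different colors.

5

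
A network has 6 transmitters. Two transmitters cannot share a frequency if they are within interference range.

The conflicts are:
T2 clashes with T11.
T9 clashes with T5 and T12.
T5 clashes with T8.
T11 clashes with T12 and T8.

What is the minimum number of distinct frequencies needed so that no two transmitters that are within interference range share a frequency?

3

The cycle T5-T8-T11-T12-T9-T5 has odd length 5, so it cannot be 2-colored; at least 3 frequencies are needed.
3 frequencies suffice: frequency 1 → {T9, T11}; frequency 2 → {T2, T12, T8}; frequency 3 → {T5}. Every pair that conflicts lands in different frequencies.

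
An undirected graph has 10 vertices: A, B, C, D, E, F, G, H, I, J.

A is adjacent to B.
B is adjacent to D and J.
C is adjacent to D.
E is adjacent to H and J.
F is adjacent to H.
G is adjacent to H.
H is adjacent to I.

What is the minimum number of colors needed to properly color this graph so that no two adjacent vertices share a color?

C and D are adjacent, so at least 2 colors are needed.
2 colors suffice: A=1, B=2, C=2, D=1, E=2, F=2, G=2, H=1, I=2, J=1. Each edge has distinct colors on its endpoints.

2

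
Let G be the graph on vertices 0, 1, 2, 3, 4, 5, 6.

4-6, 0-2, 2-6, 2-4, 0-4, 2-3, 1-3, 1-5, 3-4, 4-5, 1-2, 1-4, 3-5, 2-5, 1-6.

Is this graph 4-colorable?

No

1, 2, 3, 4, 5 are mutually adjacent (a clique of size 5), so at least 5 colors are needed.
So 4 colors are not enough.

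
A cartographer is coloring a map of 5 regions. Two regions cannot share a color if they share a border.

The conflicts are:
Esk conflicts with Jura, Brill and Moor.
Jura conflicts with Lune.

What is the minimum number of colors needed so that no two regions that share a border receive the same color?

Esk and Jura conflict, so at least 2 colors are needed.
A valid assignment using 2 colors: Esk=1, Jura=2, Brill=2, Lune=1, Moor=2. No two conflicting regions share a color.

2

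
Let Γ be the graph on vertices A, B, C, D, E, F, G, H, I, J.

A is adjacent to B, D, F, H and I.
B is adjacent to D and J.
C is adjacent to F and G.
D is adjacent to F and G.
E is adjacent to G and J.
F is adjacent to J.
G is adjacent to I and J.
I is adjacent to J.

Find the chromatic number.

E, G, J form a triangle, so at least 3 colors are needed.
One proper 3-coloring: A=red, B=green, C=blue, D=blue, E=green, F=green, G=red, H=blue, I=green, J=blue. Each edge has distinct colors on its endpoints.

3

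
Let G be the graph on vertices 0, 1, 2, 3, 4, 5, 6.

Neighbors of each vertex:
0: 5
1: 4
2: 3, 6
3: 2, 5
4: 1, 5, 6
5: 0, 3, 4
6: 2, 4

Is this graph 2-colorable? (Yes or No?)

No

The cycle 6-4-5-3-2-6 has odd length 5, so it cannot be 2-colored; at least 3 colors are needed.
So 2 colors are not enough.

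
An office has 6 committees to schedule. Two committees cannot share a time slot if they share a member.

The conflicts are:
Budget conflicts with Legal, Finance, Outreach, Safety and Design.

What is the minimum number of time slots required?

2

Budget and Safety conflict, so at least 2 time slots are needed.
2 time slots suffice: time slot 1 → {Budget}; time slot 2 → {Legal, Finance, Outreach, Safety, Design}. Each listed conflict is separated.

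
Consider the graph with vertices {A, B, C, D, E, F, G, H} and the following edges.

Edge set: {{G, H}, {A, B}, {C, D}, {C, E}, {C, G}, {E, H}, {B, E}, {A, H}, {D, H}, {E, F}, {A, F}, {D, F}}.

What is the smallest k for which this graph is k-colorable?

E and H are adjacent, so at least 2 colors are needed.
2 colors suffice: A=2, B=1, C=1, D=2, E=2, F=1, G=2, H=1. No two adjacent vertices share a color.

2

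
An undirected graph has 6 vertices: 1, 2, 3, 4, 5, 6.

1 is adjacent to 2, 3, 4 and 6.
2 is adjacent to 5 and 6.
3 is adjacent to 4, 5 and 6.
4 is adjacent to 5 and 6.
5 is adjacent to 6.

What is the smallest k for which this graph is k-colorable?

4

3, 4, 5, 6 are mutually adjacent (a clique of size 4), so at least 4 colors are needed.
4 colors suffice: color a → {6}; color b → {1, 5}; color c → {2, 4}; color d → {3}. Every edge joins two different colors.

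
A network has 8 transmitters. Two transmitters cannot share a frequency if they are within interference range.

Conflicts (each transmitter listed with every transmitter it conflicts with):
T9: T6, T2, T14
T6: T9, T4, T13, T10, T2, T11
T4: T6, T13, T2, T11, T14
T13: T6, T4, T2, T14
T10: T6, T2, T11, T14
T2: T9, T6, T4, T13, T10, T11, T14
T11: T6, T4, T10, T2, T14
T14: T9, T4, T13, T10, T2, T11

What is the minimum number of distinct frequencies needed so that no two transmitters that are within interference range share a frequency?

4

T6, T4, T13, T2 pairwise conflict, so at least 4 frequencies are needed.
4 frequencies suffice: frequency 1 → {T2}; frequency 2 → {T6, T14}; frequency 3 → {T9, T4, T10}; frequency 4 → {T13, T11}. Each listed conflict is separated.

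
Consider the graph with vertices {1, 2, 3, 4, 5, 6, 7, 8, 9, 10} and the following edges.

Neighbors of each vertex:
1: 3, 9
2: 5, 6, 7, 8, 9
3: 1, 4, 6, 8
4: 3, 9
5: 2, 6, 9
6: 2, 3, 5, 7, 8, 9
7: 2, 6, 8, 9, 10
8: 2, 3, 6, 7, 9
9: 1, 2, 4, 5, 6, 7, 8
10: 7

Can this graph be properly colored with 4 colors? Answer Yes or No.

2, 6, 7, 8, 9 form a clique, so at least 5 colors are needed.
So 4 colors are not enough.

No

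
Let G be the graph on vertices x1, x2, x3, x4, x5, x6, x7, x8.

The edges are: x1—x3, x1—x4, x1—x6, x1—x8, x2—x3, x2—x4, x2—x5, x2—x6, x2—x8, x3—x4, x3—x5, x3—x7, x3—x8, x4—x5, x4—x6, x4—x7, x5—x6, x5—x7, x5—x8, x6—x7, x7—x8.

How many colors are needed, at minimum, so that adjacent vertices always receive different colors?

4

x2, x3, x5, x8 are mutually adjacent (a clique of size 4), so at least 4 colors are needed.
4 colors suffice: color 1 → {x1, x5}; color 2 → {x4, x8}; color 3 → {x3, x6}; color 4 → {x2, x7}. Every edge joins two different colors.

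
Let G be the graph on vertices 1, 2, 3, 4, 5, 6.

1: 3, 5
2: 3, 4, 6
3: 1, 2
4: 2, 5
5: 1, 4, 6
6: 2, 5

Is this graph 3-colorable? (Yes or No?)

The chromatic number is 3. The cycle 2-4-5-1-3-2 has odd length 5, so it cannot be 2-colored; at least 3 colors are needed.
3 colors suffice: 1=green, 2=red, 3=blue, 4=blue, 5=red, 6=blue.
That is already a proper 3-coloring.

Yes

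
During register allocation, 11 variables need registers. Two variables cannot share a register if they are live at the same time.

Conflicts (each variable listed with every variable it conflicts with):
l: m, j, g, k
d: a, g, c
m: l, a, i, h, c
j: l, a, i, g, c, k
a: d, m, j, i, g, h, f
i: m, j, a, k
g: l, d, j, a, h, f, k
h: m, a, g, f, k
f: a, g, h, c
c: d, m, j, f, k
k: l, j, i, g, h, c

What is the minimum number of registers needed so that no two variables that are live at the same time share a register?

4

a, g, h, f pairwise conflict, so at least 4 registers are needed.
4 registers suffice: register 1 → {a, k}; register 2 → {i, g, c}; register 3 → {d, m, j, f}; register 4 → {l, h}. Every pair that conflicts lands in different registers.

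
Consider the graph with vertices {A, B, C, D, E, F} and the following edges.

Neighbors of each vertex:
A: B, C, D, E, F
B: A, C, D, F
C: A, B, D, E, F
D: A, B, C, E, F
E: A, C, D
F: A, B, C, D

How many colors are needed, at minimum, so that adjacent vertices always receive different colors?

A, B, C, D, F form a clique, so at least 5 colors are needed.
5 colors suffice: color 1 → {A}; color 2 → {D}; color 3 → {C}; color 4 → {E, F}; color 5 → {B}. No two adjacent vertices share a color.

5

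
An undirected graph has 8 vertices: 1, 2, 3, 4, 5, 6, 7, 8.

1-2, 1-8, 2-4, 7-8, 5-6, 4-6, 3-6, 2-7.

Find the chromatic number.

2 and 7 are adjacent, so at least 2 colors are needed.
2 colors suffice: color red → {2, 6, 8}; color blue → {1, 3, 4, 5, 7}. Each edge has distinct colors on its endpoints.

2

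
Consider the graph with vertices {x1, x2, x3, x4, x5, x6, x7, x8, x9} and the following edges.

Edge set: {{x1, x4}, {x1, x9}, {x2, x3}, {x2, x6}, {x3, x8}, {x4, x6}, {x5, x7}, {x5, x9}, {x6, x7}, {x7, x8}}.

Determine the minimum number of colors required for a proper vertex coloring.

The cycle x2-x3-x8-x7-x6-x2 has odd length 5, so it cannot be 2-colored; at least 3 colors are needed.
3 colors suffice: color R → {x1, x5, x6, x8}; color B → {x2, x4, x7, x9}; color G → {x3}. Each edge has distinct colors on its endpoints.

3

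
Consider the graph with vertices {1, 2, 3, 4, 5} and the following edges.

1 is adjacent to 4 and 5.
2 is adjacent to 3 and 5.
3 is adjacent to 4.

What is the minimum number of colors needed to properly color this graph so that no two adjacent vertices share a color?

3

The cycle 1-5-2-3-4-1 has odd length 5, so it cannot be 2-colored; at least 3 colors are needed.
3 colors suffice: color a → {2, 4}; color b → {3, 5}; color c → {1}. Each edge has distinct colors on its endpoints.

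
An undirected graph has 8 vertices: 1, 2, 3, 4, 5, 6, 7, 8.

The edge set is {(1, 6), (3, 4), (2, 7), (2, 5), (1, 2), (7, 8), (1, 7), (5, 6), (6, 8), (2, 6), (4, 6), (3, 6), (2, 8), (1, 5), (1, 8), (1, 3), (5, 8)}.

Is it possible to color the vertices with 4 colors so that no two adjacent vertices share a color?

1, 2, 5, 6, 8 are pairwise adjacent (a clique of size 5), so at least 5 colors are needed.
So 4 colors are not enough.

No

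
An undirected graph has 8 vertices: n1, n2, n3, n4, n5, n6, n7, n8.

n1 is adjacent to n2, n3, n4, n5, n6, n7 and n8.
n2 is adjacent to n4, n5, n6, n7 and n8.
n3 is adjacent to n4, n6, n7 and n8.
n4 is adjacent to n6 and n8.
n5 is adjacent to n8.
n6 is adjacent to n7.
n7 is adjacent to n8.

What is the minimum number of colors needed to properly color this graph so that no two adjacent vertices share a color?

4

n1, n2, n7, n8 form a clique, so at least 4 colors are needed.
4 colors suffice: color red → {n1}; color blue → {n2, n3}; color green → {n6, n8}; color yellow → {n4, n5, n7}. Each edge has distinct colors on its endpoints.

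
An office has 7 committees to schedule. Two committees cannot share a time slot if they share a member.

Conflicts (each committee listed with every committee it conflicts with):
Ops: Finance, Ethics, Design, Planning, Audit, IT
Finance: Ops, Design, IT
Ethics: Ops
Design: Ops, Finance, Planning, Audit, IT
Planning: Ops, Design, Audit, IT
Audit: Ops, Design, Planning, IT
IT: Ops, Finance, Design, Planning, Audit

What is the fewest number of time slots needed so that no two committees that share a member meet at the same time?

5

Ops, Design, Planning, Audit, IT all conflict with each other, so at least 5 time slots are needed.
5 time slots suffice: time slot 1 → {Ops}; time slot 2 → {Ethics, IT}; time slot 3 → {Design}; time slot 4 → {Finance, Audit}; time slot 5 → {Planning}. Each listed conflict is separated.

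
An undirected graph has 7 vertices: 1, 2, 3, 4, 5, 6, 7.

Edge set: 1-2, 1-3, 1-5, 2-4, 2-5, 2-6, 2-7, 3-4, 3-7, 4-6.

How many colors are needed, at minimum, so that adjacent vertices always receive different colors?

3

1, 2, 5 form a triangle, so at least 3 colors are needed.
One proper 3-coloring: 1=blue, 2=red, 3=red, 4=blue, 5=green, 6=green, 7=blue. Each edge has distinct colors on its endpoints.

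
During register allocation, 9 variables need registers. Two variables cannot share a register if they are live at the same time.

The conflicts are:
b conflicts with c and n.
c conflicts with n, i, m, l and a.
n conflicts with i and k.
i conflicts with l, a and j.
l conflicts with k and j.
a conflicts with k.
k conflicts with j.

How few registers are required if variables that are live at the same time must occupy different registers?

3

l, k, j all conflict with each other, so at least 3 registers are needed.
3 registers suffice: b=2, c=1, n=3, i=2, m=2, l=3, a=3, k=2, j=1. No two conflicting variables share a register.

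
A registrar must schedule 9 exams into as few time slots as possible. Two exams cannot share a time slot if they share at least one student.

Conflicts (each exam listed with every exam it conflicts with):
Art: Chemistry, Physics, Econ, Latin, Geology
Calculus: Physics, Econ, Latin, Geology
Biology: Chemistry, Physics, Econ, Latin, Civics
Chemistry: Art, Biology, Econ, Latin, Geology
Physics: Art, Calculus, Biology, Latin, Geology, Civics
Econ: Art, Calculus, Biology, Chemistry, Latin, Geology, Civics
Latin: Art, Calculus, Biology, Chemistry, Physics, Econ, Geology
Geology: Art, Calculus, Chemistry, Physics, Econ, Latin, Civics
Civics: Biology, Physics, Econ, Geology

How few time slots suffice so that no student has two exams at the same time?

5

Art, Chemistry, Econ, Latin, Geology are mutually in conflict, so at least 5 time slots are needed.
5 time slots suffice: time slot 1 → {Latin, Civics}; time slot 2 → {Physics, Econ}; time slot 3 → {Biology, Geology}; time slot 4 → {Art, Calculus}; time slot 5 → {Chemistry}. Each listed conflict is separated.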